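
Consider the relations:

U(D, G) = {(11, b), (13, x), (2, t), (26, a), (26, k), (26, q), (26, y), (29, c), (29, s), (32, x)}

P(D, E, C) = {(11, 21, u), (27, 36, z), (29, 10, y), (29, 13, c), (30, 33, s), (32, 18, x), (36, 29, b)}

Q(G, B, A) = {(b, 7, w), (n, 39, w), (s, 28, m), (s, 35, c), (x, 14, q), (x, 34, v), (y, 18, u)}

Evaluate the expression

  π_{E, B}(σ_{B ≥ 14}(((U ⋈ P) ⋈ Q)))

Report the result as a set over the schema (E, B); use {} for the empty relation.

Joining U and P on D yields {(11, b, 21, u), (29, c, 10, y), (29, c, 13, c), (29, s, 10, y), (29, s, 13, c), (32, x, 18, x)}.
Joining (U ⋈ P) and Q on G yields {(11, b, 21, u, 7, w), (29, s, 10, y, 28, m), (29, s, 10, y, 35, c), (29, s, 13, c, 28, m), (29, s, 13, c, 35, c), (32, x, 18, x, 14, q), (32, x, 18, x, 34, v)}.
Selection B ≥ 14: {(29, s, 10, y, 28, m), (29, s, 10, y, 35, c), (29, s, 13, c, 28, m), (29, s, 13, c, 35, c), (32, x, 18, x, 14, q), (32, x, 18, x, 34, v)}
Projecting to E, B: {(10, 28), (10, 35), (13, 28), (13, 35), (18, 14), (18, 34)}

{(10, 28), (10, 35), (13, 28), (13, 35), (18, 14), (18, 34)}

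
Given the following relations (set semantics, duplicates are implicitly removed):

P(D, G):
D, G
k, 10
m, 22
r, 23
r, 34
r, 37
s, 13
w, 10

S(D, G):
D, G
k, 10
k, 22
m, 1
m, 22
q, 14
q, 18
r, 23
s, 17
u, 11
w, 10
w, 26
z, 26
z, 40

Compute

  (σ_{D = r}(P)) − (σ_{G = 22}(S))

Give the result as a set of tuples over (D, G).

{(r, 23), (r, 34), (r, 37)}

Filtering on D = r leaves {(r, 23), (r, 34), (r, 37)}.
Filtering on G = 22 leaves {(k, 22), (m, 22)}.
Difference: {(r, 23), (r, 34), (r, 37)} with {(k, 22), (m, 22)} → {(r, 23), (r, 34), (r, 37)}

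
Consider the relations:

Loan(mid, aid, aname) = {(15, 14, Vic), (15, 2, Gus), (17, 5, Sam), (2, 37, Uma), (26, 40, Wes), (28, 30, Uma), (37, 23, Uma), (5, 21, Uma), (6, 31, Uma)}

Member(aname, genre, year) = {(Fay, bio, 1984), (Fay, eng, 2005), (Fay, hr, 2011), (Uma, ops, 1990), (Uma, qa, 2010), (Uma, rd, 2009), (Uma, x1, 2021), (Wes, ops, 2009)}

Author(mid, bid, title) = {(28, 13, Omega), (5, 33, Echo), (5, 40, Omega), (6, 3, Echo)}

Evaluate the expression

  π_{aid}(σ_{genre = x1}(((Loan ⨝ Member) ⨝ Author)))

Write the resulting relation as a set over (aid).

{21, 30, 31}

Loan ⋈ Member (natural join on aname): {(2, 37, Uma, ops, 1990), (2, 37, Uma, qa, 2010), (2, 37, Uma, rd, 2009), (2, 37, Uma, x1, 2021), (26, 40, Wes, ops, 2009), (28, 30, Uma, ops, 1990), (28, 30, Uma, qa, 2010), (28, 30, Uma, rd, 2009), (28, 30, Uma, x1, 2021), (37, 23, Uma, ops, 1990), (37, 23, Uma, qa, 2010), (37, 23, Uma, rd, 2009), (37, 23, Uma, x1, 2021), (5, 21, Uma, ops, 1990), (5, 21, Uma, qa, 2010), (5, 21, Uma, rd, 2009), (5, 21, Uma, x1, 2021), (6, 31, Uma, ops, 1990), (6, 31, Uma, qa, 2010), (6, 31, Uma, rd, 2009), (6, 31, Uma, x1, 2021)}
(Loan ⨝ Member) ⋈ Author (natural join on mid): {(28, 30, Uma, ops, 1990, 13, Omega), (28, 30, Uma, qa, 2010, 13, Omega), (28, 30, Uma, rd, 2009, 13, Omega), (28, 30, Uma, x1, 2021, 13, Omega), (5, 21, Uma, ops, 1990, 33, Echo), (5, 21, Uma, ops, 1990, 40, Omega), (5, 21, Uma, qa, 2010, 33, Echo), (5, 21, Uma, qa, 2010, 40, Omega), (5, 21, Uma, rd, 2009, 33, Echo), (5, 21, Uma, rd, 2009, 40, Omega), (5, 21, Uma, x1, 2021, 33, Echo), (5, 21, Uma, x1, 2021, 40, Omega), (6, 31, Uma, ops, 1990, 3, Echo), (6, 31, Uma, qa, 2010, 3, Echo), (6, 31, Uma, rd, 2009, 3, Echo), (6, 31, Uma, x1, 2021, 3, Echo)}
σ[genre = x1]: keep tuples satisfying genre = x1 → {(28, 30, Uma, x1, 2021, 13, Omega), (5, 21, Uma, x1, 2021, 33, Echo), (5, 21, Uma, x1, 2021, 40, Omega), (6, 31, Uma, x1, 2021, 3, Echo)}
Projecting to aid (1 duplicate(s) eliminated): {21, 30, 31}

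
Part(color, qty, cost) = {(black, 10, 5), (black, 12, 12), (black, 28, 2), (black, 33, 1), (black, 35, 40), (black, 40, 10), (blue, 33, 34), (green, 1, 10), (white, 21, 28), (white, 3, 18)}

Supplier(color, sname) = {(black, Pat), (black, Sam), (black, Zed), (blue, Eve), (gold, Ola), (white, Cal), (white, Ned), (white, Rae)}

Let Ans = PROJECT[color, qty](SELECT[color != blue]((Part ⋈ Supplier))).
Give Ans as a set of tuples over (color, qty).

Natural join on color: {(black, 10, 5, Pat), (black, 10, 5, Sam), (black, 10, 5, Zed), (black, 12, 12, Pat), (black, 12, 12, Sam), (black, 12, 12, Zed), (black, 28, 2, Pat), (black, 28, 2, Sam), (black, 28, 2, Zed), (black, 33, 1, Pat), (black, 33, 1, Sam), (black, 33, 1, Zed), (black, 35, 40, Pat), (black, 35, 40, Sam), (black, 35, 40, Zed), (black, 40, 10, Pat), (black, 40, 10, Sam), (black, 40, 10, Zed), (blue, 33, 34, Eve), (white, 21, 28, Cal), (white, 21, 28, Ned), (white, 21, 28, Rae), (white, 3, 18, Cal), (white, 3, 18, Ned), (white, 3, 18, Rae)}
Apply σ_{color != blue}; surviving tuples: {(black, 10, 5, Pat), (black, 10, 5, Sam), (black, 10, 5, Zed), (black, 12, 12, Pat), (black, 12, 12, Sam), (black, 12, 12, Zed), (black, 28, 2, Pat), (black, 28, 2, Sam), (black, 28, 2, Zed), (black, 33, 1, Pat), (black, 33, 1, Sam), (black, 33, 1, Zed), (black, 35, 40, Pat), (black, 35, 40, Sam), (black, 35, 40, Zed), (black, 40, 10, Pat), (black, 40, 10, Sam), (black, 40, 10, Zed), (white, 21, 28, Cal), (white, 21, 28, Ned), (white, 21, 28, Rae), (white, 3, 18, Cal), (white, 3, 18, Ned), (white, 3, 18, Rae)}
Projecting to color, qty (16 duplicate(s) eliminated): {(black, 10), (black, 12), (black, 28), (black, 33), (black, 35), (black, 40), (white, 21), (white, 3)}

{(black, 10), (black, 12), (black, 28), (black, 33), (black, 35), (black, 40), (white, 21), (white, 3)}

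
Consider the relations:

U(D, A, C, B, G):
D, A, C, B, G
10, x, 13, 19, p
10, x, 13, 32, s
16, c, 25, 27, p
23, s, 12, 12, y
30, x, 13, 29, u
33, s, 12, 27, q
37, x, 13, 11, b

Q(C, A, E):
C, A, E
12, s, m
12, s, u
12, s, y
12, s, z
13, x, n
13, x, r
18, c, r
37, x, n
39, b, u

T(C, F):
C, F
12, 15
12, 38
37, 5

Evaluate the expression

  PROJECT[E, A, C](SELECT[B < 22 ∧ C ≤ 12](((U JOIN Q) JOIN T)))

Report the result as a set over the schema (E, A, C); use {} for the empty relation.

{(m, s, 12), (u, s, 12), (y, s, 12), (z, s, 12)}

U ⋈ Q (natural join on A, C): {(10, x, 13, 19, p, n), (10, x, 13, 19, p, r), (10, x, 13, 32, s, n), (10, x, 13, 32, s, r), (23, s, 12, 12, y, m), (23, s, 12, 12, y, u), (23, s, 12, 12, y, y), (23, s, 12, 12, y, z), (30, x, 13, 29, u, n), (30, x, 13, 29, u, r), (33, s, 12, 27, q, m), (33, s, 12, 27, q, u), (33, s, 12, 27, q, y), (33, s, 12, 27, q, z), (37, x, 13, 11, b, n), (37, x, 13, 11, b, r)}
(U JOIN Q) ⋈ T (natural join on C): {(23, s, 12, 12, y, m, 15), (23, s, 12, 12, y, m, 38), (23, s, 12, 12, y, u, 15), (23, s, 12, 12, y, u, 38), (23, s, 12, 12, y, y, 15), (23, s, 12, 12, y, y, 38), (23, s, 12, 12, y, z, 15), (23, s, 12, 12, y, z, 38), (33, s, 12, 27, q, m, 15), (33, s, 12, 27, q, m, 38), (33, s, 12, 27, q, u, 15), (33, s, 12, 27, q, u, 38), (33, s, 12, 27, q, y, 15), (33, s, 12, 27, q, y, 38), (33, s, 12, 27, q, z, 15), (33, s, 12, 27, q, z, 38)}
Apply σ_{B < 22 ∧ C ≤ 12}; surviving tuples: {(23, s, 12, 12, y, m, 15), (23, s, 12, 12, y, m, 38), (23, s, 12, 12, y, u, 15), (23, s, 12, 12, y, u, 38), (23, s, 12, 12, y, y, 15), (23, s, 12, 12, y, y, 38), (23, s, 12, 12, y, z, 15), (23, s, 12, 12, y, z, 38)}
Projecting to E, A, C (4 duplicate(s) eliminated): {(m, s, 12), (u, s, 12), (y, s, 12), (z, s, 12)}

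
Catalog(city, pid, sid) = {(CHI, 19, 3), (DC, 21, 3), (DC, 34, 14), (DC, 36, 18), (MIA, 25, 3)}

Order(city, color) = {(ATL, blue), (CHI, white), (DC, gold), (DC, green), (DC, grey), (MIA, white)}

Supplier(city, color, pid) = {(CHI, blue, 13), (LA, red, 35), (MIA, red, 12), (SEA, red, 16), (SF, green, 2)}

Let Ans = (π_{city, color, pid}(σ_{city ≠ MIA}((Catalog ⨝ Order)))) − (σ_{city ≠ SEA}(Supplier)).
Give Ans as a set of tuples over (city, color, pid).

{(CHI, white, 19), (DC, gold, 21), (DC, gold, 34), (DC, gold, 36), (DC, green, 21), (DC, green, 34), (DC, green, 36), (DC, grey, 21), (DC, grey, 34), (DC, grey, 36)}

Catalog ⋈ Order (natural join on city): {(CHI, 19, 3, white), (DC, 21, 3, gold), (DC, 21, 3, green), (DC, 21, 3, grey), (DC, 34, 14, gold), (DC, 34, 14, green), (DC, 34, 14, grey), (DC, 36, 18, gold), (DC, 36, 18, green), (DC, 36, 18, grey), (MIA, 25, 3, white)}
Selection city ≠ MIA: {(CHI, 19, 3, white), (DC, 21, 3, gold), (DC, 21, 3, green), (DC, 21, 3, grey), (DC, 34, 14, gold), (DC, 34, 14, green), (DC, 34, 14, grey), (DC, 36, 18, gold), (DC, 36, 18, green), (DC, 36, 18, grey)}
Projecting to city, color, pid: {(CHI, white, 19), (DC, gold, 21), (DC, gold, 34), (DC, gold, 36), (DC, green, 21), (DC, green, 34), (DC, green, 36), (DC, grey, 21), (DC, grey, 34), (DC, grey, 36)}
Selection city ≠ SEA: {(CHI, blue, 13), (LA, red, 35), (MIA, red, 12), (SF, green, 2)}
Set difference of the two operands is {(CHI, white, 19), (DC, gold, 21), (DC, gold, 34), (DC, gold, 36), (DC, green, 21), (DC, green, 34), (DC, green, 36), (DC, grey, 21), (DC, grey, 34), (DC, grey, 36)}.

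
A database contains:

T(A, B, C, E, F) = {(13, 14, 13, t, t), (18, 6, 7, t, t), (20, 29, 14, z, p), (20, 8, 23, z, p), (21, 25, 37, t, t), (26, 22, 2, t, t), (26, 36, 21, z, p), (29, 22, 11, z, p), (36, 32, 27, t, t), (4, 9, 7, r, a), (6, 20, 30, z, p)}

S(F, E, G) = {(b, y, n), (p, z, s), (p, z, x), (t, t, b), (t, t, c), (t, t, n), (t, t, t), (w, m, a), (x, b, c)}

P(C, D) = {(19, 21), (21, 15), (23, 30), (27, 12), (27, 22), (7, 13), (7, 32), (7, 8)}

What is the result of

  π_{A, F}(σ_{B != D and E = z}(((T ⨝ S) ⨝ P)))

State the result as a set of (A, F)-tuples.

Natural join on E, F: {(13, 14, 13, t, t, b), (13, 14, 13, t, t, c), (13, 14, 13, t, t, n), (13, 14, 13, t, t, t), (18, 6, 7, t, t, b), (18, 6, 7, t, t, c), (18, 6, 7, t, t, n), (18, 6, 7, t, t, t), (20, 29, 14, z, p, s), (20, 29, 14, z, p, x), (20, 8, 23, z, p, s), (20, 8, 23, z, p, x), (21, 25, 37, t, t, b), (21, 25, 37, t, t, c), (21, 25, 37, t, t, n), (21, 25, 37, t, t, t), (26, 22, 2, t, t, b), (26, 22, 2, t, t, c), (26, 22, 2, t, t, n), (26, 22, 2, t, t, t), (26, 36, 21, z, p, s), (26, 36, 21, z, p, x), (29, 22, 11, z, p, s), (29, 22, 11, z, p, x), (36, 32, 27, t, t, b), (36, 32, 27, t, t, c), (36, 32, 27, t, t, n), (36, 32, 27, t, t, t), (6, 20, 30, z, p, s), (6, 20, 30, z, p, x)}
Natural join on C: {(18, 6, 7, t, t, b, 13), (18, 6, 7, t, t, b, 32), (18, 6, 7, t, t, b, 8), (18, 6, 7, t, t, c, 13), (18, 6, 7, t, t, c, 32), (18, 6, 7, t, t, c, 8), (18, 6, 7, t, t, n, 13), (18, 6, 7, t, t, n, 32), (18, 6, 7, t, t, n, 8), (18, 6, 7, t, t, t, 13), (18, 6, 7, t, t, t, 32), (18, 6, 7, t, t, t, 8), (20, 8, 23, z, p, s, 30), (20, 8, 23, z, p, x, 30), (26, 36, 21, z, p, s, 15), (26, 36, 21, z, p, x, 15), (36, 32, 27, t, t, b, 12), (36, 32, 27, t, t, b, 22), (36, 32, 27, t, t, c, 12), (36, 32, 27, t, t, c, 22), (36, 32, 27, t, t, n, 12), (36, 32, 27, t, t, n, 22), (36, 32, 27, t, t, t, 12), (36, 32, 27, t, t, t, 22)}
Filtering on B != D and E = z leaves {(20, 8, 23, z, p, s, 30), (20, 8, 23, z, p, x, 30), (26, 36, 21, z, p, s, 15), (26, 36, 21, z, p, x, 15)}.
π[A, F]: project onto (A, F) (2 duplicate(s) eliminated) → {(20, p), (26, p)}

{(20, p), (26, p)}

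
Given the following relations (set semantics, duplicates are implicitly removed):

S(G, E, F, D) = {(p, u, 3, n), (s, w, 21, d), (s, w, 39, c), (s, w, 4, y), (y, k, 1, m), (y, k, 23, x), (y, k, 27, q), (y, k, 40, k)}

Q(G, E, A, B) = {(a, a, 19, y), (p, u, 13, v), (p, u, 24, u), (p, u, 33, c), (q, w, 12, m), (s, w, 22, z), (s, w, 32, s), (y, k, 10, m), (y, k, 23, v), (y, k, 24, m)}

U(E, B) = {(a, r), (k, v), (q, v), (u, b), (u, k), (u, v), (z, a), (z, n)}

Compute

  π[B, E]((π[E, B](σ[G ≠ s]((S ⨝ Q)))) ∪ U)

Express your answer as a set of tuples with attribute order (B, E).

{(a, z), (b, u), (c, u), (k, u), (m, k), (n, z), (r, a), (u, u), (v, k), (v, q), (v, u)}

Natural join on G, E: {(p, u, 3, n, 13, v), (p, u, 3, n, 24, u), (p, u, 3, n, 33, c), (s, w, 21, d, 22, z), (s, w, 21, d, 32, s), (s, w, 39, c, 22, z), (s, w, 39, c, 32, s), (s, w, 4, y, 22, z), (s, w, 4, y, 32, s), (y, k, 1, m, 10, m), (y, k, 1, m, 23, v), (y, k, 1, m, 24, m), (y, k, 23, x, 10, m), (y, k, 23, x, 23, v), (y, k, 23, x, 24, m), (y, k, 27, q, 10, m), (y, k, 27, q, 23, v), (y, k, 27, q, 24, m), (y, k, 40, k, 10, m), (y, k, 40, k, 23, v), (y, k, 40, k, 24, m)}
Apply σ_{G ≠ s}; surviving tuples: {(p, u, 3, n, 13, v), (p, u, 3, n, 24, u), (p, u, 3, n, 33, c), (y, k, 1, m, 10, m), (y, k, 1, m, 23, v), (y, k, 1, m, 24, m), (y, k, 23, x, 10, m), (y, k, 23, x, 23, v), (y, k, 23, x, 24, m), (y, k, 27, q, 10, m), (y, k, 27, q, 23, v), (y, k, 27, q, 24, m), (y, k, 40, k, 10, m), (y, k, 40, k, 23, v), (y, k, 40, k, 24, m)}
Projecting to E, B (10 duplicate(s) eliminated): {(k, m), (k, v), (u, c), (u, u), (u, v)}
Taking the union: {(a, r), (k, m), (k, v), (q, v), (u, b), (u, c), (u, k), (u, u), (u, v), (z, a), (z, n)}
Projecting to B, E: {(a, z), (b, u), (c, u), (k, u), (m, k), (n, z), (r, a), (u, u), (v, k), (v, q), (v, u)}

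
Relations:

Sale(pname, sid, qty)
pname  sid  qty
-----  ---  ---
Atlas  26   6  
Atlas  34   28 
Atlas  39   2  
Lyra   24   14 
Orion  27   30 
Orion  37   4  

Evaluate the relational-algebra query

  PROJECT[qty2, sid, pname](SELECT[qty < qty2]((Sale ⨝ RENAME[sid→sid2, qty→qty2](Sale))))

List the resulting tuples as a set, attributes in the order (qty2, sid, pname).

{(28, 26, Atlas), (28, 39, Atlas), (30, 37, Orion), (6, 39, Atlas)}

ρ[sid→sid2, qty→qty2]: schema becomes (pname, sid2, qty2); tuples unchanged.
Joining Sale and RENAME[sid→sid2, qty→qty2](Sale) on pname yields {(Atlas, 26, 6, 26, 6), (Atlas, 26, 6, 34, 28), (Atlas, 26, 6, 39, 2), (Atlas, 34, 28, 26, 6), (Atlas, 34, 28, 34, 28), (Atlas, 34, 28, 39, 2), (Atlas, 39, 2, 26, 6), (Atlas, 39, 2, 34, 28), (Atlas, 39, 2, 39, 2), (Lyra, 24, 14, 24, 14), (Orion, 27, 30, 27, 30), (Orion, 27, 30, 37, 4), (Orion, 37, 4, 27, 30), (Orion, 37, 4, 37, 4)}.
Filtering on qty < qty2 leaves {(Atlas, 26, 6, 34, 28), (Atlas, 39, 2, 26, 6), (Atlas, 39, 2, 34, 28), (Orion, 37, 4, 27, 30)}.
Keep only column(s) qty2, sid, pname: {(28, 26, Atlas), (28, 39, Atlas), (30, 37, Orion), (6, 39, Atlas)}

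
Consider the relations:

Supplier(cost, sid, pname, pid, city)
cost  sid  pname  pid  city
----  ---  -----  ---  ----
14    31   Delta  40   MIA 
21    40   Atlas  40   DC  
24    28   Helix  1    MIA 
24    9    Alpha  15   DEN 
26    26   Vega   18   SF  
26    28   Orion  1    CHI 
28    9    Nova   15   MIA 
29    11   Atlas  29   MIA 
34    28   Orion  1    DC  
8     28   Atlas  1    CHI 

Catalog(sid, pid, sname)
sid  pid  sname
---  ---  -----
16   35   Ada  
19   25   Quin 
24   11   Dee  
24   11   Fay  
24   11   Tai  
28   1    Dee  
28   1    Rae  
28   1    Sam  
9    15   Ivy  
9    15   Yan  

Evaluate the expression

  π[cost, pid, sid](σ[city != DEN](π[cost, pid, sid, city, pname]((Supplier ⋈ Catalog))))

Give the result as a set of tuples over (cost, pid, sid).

Supplier ⋈ Catalog (natural join on sid, pid): {(24, 28, Helix, 1, MIA, Dee), (24, 28, Helix, 1, MIA, Rae), (24, 28, Helix, 1, MIA, Sam), (24, 9, Alpha, 15, DEN, Ivy), (24, 9, Alpha, 15, DEN, Yan), (26, 28, Orion, 1, CHI, Dee), (26, 28, Orion, 1, CHI, Rae), (26, 28, Orion, 1, CHI, Sam), (28, 9, Nova, 15, MIA, Ivy), (28, 9, Nova, 15, MIA, Yan), (34, 28, Orion, 1, DC, Dee), (34, 28, Orion, 1, DC, Rae), (34, 28, Orion, 1, DC, Sam), (8, 28, Atlas, 1, CHI, Dee), (8, 28, Atlas, 1, CHI, Rae), (8, 28, Atlas, 1, CHI, Sam)}
Projecting to cost, pid, sid, city, pname (10 duplicate(s) eliminated): {(24, 1, 28, MIA, Helix), (24, 15, 9, DEN, Alpha), (26, 1, 28, CHI, Orion), (28, 15, 9, MIA, Nova), (34, 1, 28, DC, Orion), (8, 1, 28, CHI, Atlas)}
Filtering on city != DEN leaves {(24, 1, 28, MIA, Helix), (26, 1, 28, CHI, Orion), (28, 15, 9, MIA, Nova), (34, 1, 28, DC, Orion), (8, 1, 28, CHI, Atlas)}.
Projecting to cost, pid, sid: {(24, 1, 28), (26, 1, 28), (28, 15, 9), (34, 1, 28), (8, 1, 28)}

{(24, 1, 28), (26, 1, 28), (28, 15, 9), (34, 1, 28), (8, 1, 28)}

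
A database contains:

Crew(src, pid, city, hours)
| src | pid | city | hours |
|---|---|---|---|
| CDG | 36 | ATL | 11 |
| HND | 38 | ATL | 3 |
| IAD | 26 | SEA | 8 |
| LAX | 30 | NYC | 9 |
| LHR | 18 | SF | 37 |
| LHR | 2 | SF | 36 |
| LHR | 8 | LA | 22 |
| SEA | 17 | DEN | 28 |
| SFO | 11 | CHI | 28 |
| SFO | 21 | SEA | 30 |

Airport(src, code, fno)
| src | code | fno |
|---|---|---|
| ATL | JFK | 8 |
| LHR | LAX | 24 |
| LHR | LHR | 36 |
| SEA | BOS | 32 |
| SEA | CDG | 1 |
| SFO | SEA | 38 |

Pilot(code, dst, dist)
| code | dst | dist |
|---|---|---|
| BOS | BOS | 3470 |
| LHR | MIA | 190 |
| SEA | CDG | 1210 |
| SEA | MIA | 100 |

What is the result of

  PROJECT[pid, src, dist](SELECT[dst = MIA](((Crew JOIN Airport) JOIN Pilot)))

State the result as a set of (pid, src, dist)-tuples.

{(11, SFO, 100), (18, LHR, 190), (2, LHR, 190), (21, SFO, 100), (8, LHR, 190)}

Natural join on src: {(LHR, 18, SF, 37, LAX, 24), (LHR, 18, SF, 37, LHR, 36), (LHR, 2, SF, 36, LAX, 24), (LHR, 2, SF, 36, LHR, 36), (LHR, 8, LA, 22, LAX, 24), (LHR, 8, LA, 22, LHR, 36), (SEA, 17, DEN, 28, BOS, 32), (SEA, 17, DEN, 28, CDG, 1), (SFO, 11, CHI, 28, SEA, 38), (SFO, 21, SEA, 30, SEA, 38)}
Natural join on code: {(LHR, 18, SF, 37, LHR, 36, MIA, 190), (LHR, 2, SF, 36, LHR, 36, MIA, 190), (LHR, 8, LA, 22, LHR, 36, MIA, 190), (SEA, 17, DEN, 28, BOS, 32, BOS, 3470), (SFO, 11, CHI, 28, SEA, 38, CDG, 1210), (SFO, 11, CHI, 28, SEA, 38, MIA, 100), (SFO, 21, SEA, 30, SEA, 38, CDG, 1210), (SFO, 21, SEA, 30, SEA, 38, MIA, 100)}
Filtering on dst = MIA leaves {(LHR, 18, SF, 37, LHR, 36, MIA, 190), (LHR, 2, SF, 36, LHR, 36, MIA, 190), (LHR, 8, LA, 22, LHR, 36, MIA, 190), (SFO, 11, CHI, 28, SEA, 38, MIA, 100), (SFO, 21, SEA, 30, SEA, 38, MIA, 100)}.
π_{pid, src, dist} gives {(11, SFO, 100), (18, LHR, 190), (2, LHR, 190), (21, SFO, 100), (8, LHR, 190)}.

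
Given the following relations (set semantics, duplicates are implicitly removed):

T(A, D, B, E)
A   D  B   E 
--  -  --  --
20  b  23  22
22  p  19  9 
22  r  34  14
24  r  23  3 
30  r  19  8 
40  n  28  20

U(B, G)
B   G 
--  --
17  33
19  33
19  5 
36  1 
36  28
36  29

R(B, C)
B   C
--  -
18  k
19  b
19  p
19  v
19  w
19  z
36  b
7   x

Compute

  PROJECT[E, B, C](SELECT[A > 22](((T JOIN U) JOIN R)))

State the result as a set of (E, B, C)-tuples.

Natural join on B: {(22, p, 19, 9, 33), (22, p, 19, 9, 5), (30, r, 19, 8, 33), (30, r, 19, 8, 5)}
Natural join on B: {(22, p, 19, 9, 33, b), (22, p, 19, 9, 33, p), (22, p, 19, 9, 33, v), (22, p, 19, 9, 33, w), (22, p, 19, 9, 33, z), (22, p, 19, 9, 5, b), (22, p, 19, 9, 5, p), (22, p, 19, 9, 5, v), (22, p, 19, 9, 5, w), (22, p, 19, 9, 5, z), (30, r, 19, 8, 33, b), (30, r, 19, 8, 33, p), (30, r, 19, 8, 33, v), (30, r, 19, 8, 33, w), (30, r, 19, 8, 33, z), (30, r, 19, 8, 5, b), (30, r, 19, 8, 5, p), (30, r, 19, 8, 5, v), (30, r, 19, 8, 5, w), (30, r, 19, 8, 5, z)}
Filtering on A > 22 leaves {(30, r, 19, 8, 33, b), (30, r, 19, 8, 33, p), (30, r, 19, 8, 33, v), (30, r, 19, 8, 33, w), (30, r, 19, 8, 33, z), (30, r, 19, 8, 5, b), (30, r, 19, 8, 5, p), (30, r, 19, 8, 5, v), (30, r, 19, 8, 5, w), (30, r, 19, 8, 5, z)}.
π_{E, B, C} gives {(8, 19, b), (8, 19, p), (8, 19, v), (8, 19, w), (8, 19, z)} (5 duplicate(s) eliminated).

{(8, 19, b), (8, 19, p), (8, 19, v), (8, 19, w), (8, 19, z)}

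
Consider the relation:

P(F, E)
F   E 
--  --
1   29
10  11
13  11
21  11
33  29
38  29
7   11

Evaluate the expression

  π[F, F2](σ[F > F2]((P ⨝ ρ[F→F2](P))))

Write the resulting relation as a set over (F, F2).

ρ[F→F2]: schema becomes (F2, E); tuples unchanged.
Joining P and ρ[F→F2](P) on E yields {(1, 29, 1), (1, 29, 33), (1, 29, 38), (10, 11, 10), (10, 11, 13), (10, 11, 21), (10, 11, 7), (13, 11, 10), (13, 11, 13), (13, 11, 21), (13, 11, 7), (21, 11, 10), (21, 11, 13), (21, 11, 21), (21, 11, 7), (33, 29, 1), (33, 29, 33), (33, 29, 38), (38, 29, 1), (38, 29, 33), (38, 29, 38), (7, 11, 10), (7, 11, 13), (7, 11, 21), (7, 11, 7)}.
Selection F > F2: {(10, 11, 7), (13, 11, 10), (13, 11, 7), (21, 11, 10), (21, 11, 13), (21, 11, 7), (33, 29, 1), (38, 29, 1), (38, 29, 33)}
π[F, F2]: project onto (F, F2) → {(10, 7), (13, 10), (13, 7), (21, 10), (21, 13), (21, 7), (33, 1), (38, 1), (38, 33)}

{(10, 7), (13, 10), (13, 7), (21, 10), (21, 13), (21, 7), (33, 1), (38, 1), (38, 33)}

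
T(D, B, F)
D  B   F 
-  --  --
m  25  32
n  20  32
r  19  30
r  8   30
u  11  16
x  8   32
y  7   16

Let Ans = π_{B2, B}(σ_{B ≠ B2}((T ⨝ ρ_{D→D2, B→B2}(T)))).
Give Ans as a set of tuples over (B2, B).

{(11, 7), (19, 8), (20, 25), (20, 8), (25, 20), (25, 8), (7, 11), (8, 19), (8, 20), (8, 25)}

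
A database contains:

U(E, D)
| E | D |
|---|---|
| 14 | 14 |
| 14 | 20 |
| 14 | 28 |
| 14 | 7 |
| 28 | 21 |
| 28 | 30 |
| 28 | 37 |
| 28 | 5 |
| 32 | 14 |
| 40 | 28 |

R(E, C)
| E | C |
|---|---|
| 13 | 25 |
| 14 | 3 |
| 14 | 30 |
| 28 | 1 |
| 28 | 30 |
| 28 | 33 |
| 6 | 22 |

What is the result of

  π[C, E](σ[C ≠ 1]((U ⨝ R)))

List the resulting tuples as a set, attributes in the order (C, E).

U ⋈ R (natural join on E): {(14, 14, 3), (14, 14, 30), (14, 20, 3), (14, 20, 30), (14, 28, 3), (14, 28, 30), (14, 7, 3), (14, 7, 30), (28, 21, 1), (28, 21, 30), (28, 21, 33), (28, 30, 1), (28, 30, 30), (28, 30, 33), (28, 37, 1), (28, 37, 30), (28, 37, 33), (28, 5, 1), (28, 5, 30), (28, 5, 33)}
Selection C ≠ 1: {(14, 14, 3), (14, 14, 30), (14, 20, 3), (14, 20, 30), (14, 28, 3), (14, 28, 30), (14, 7, 3), (14, 7, 30), (28, 21, 30), (28, 21, 33), (28, 30, 30), (28, 30, 33), (28, 37, 30), (28, 37, 33), (28, 5, 30), (28, 5, 33)}
Keep only column(s) C, E (12 duplicate(s) eliminated): {(3, 14), (30, 14), (30, 28), (33, 28)}

{(3, 14), (30, 14), (30, 28), (33, 28)}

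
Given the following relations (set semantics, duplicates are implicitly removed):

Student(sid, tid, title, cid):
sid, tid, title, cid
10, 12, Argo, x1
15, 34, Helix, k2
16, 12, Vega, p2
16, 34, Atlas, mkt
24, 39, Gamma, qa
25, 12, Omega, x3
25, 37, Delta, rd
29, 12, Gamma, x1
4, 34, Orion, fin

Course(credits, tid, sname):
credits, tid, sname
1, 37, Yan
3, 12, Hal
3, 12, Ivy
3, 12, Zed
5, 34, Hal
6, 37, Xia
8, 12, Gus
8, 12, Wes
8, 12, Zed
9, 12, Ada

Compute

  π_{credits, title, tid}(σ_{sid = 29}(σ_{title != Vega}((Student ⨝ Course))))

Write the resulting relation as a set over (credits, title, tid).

Joining Student and Course on tid yields {(10, 12, Argo, x1, 3, Hal), (10, 12, Argo, x1, 3, Ivy), (10, 12, Argo, x1, 3, Zed), (10, 12, Argo, x1, 8, Gus), (10, 12, Argo, x1, 8, Wes), (10, 12, Argo, x1, 8, Zed), (10, 12, Argo, x1, 9, Ada), (15, 34, Helix, k2, 5, Hal), (16, 12, Vega, p2, 3, Hal), (16, 12, Vega, p2, 3, Ivy), (16, 12, Vega, p2, 3, Zed), (16, 12, Vega, p2, 8, Gus), (16, 12, Vega, p2, 8, Wes), (16, 12, Vega, p2, 8, Zed), (16, 12, Vega, p2, 9, Ada), (16, 34, Atlas, mkt, 5, Hal), (25, 12, Omega, x3, 3, Hal), (25, 12, Omega, x3, 3, Ivy), (25, 12, Omega, x3, 3, Zed), (25, 12, Omega, x3, 8, Gus), (25, 12, Omega, x3, 8, Wes), (25, 12, Omega, x3, 8, Zed), (25, 12, Omega, x3, 9, Ada), (25, 37, Delta, rd, 1, Yan), (25, 37, Delta, rd, 6, Xia), (29, 12, Gamma, x1, 3, Hal), (29, 12, Gamma, x1, 3, Ivy), (29, 12, Gamma, x1, 3, Zed), (29, 12, Gamma, x1, 8, Gus), (29, 12, Gamma, x1, 8, Wes), (29, 12, Gamma, x1, 8, Zed), (29, 12, Gamma, x1, 9, Ada), (4, 34, Orion, fin, 5, Hal)}.
Selection title != Vega: {(10, 12, Argo, x1, 3, Hal), (10, 12, Argo, x1, 3, Ivy), (10, 12, Argo, x1, 3, Zed), (10, 12, Argo, x1, 8, Gus), (10, 12, Argo, x1, 8, Wes), (10, 12, Argo, x1, 8, Zed), (10, 12, Argo, x1, 9, Ada), (15, 34, Helix, k2, 5, Hal), (16, 34, Atlas, mkt, 5, Hal), (25, 12, Omega, x3, 3, Hal), (25, 12, Omega, x3, 3, Ivy), (25, 12, Omega, x3, 3, Zed), (25, 12, Omega, x3, 8, Gus), (25, 12, Omega, x3, 8, Wes), (25, 12, Omega, x3, 8, Zed), (25, 12, Omega, x3, 9, Ada), (25, 37, Delta, rd, 1, Yan), (25, 37, Delta, rd, 6, Xia), (29, 12, Gamma, x1, 3, Hal), (29, 12, Gamma, x1, 3, Ivy), (29, 12, Gamma, x1, 3, Zed), (29, 12, Gamma, x1, 8, Gus), (29, 12, Gamma, x1, 8, Wes), (29, 12, Gamma, x1, 8, Zed), (29, 12, Gamma, x1, 9, Ada), (4, 34, Orion, fin, 5, Hal)}
Selection sid = 29: {(29, 12, Gamma, x1, 3, Hal), (29, 12, Gamma, x1, 3, Ivy), (29, 12, Gamma, x1, 3, Zed), (29, 12, Gamma, x1, 8, Gus), (29, 12, Gamma, x1, 8, Wes), (29, 12, Gamma, x1, 8, Zed), (29, 12, Gamma, x1, 9, Ada)}
π[credits, title, tid]: project onto (credits, title, tid) (4 duplicate(s) eliminated) → {(3, Gamma, 12), (8, Gamma, 12), (9, Gamma, 12)}

{(3, Gamma, 12), (8, Gamma, 12), (9, Gamma, 12)}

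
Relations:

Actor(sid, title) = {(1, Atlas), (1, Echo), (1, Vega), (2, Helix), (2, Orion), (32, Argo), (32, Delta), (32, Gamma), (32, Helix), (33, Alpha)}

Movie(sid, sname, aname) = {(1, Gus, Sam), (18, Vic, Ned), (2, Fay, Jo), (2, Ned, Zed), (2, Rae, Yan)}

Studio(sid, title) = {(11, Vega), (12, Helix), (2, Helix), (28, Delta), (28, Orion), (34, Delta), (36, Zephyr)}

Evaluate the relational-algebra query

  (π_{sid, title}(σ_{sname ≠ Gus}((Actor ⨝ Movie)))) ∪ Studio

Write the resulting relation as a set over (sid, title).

{(11, Vega), (12, Helix), (2, Helix), (2, Orion), (28, Delta), (28, Orion), (34, Delta), (36, Zephyr)}

Joining Actor and Movie on sid yields {(1, Atlas, Gus, Sam), (1, Echo, Gus, Sam), (1, Vega, Gus, Sam), (2, Helix, Fay, Jo), (2, Helix, Ned, Zed), (2, Helix, Rae, Yan), (2, Orion, Fay, Jo), (2, Orion, Ned, Zed), (2, Orion, Rae, Yan)}.
σ[sname ≠ Gus]: keep tuples satisfying sname ≠ Gus → {(2, Helix, Fay, Jo), (2, Helix, Ned, Zed), (2, Helix, Rae, Yan), (2, Orion, Fay, Jo), (2, Orion, Ned, Zed), (2, Orion, Rae, Yan)}
Projecting to sid, title (4 duplicate(s) eliminated): {(2, Helix), (2, Orion)}
Set union of the two operands is {(11, Vega), (12, Helix), (2, Helix), (2, Orion), (28, Delta), (28, Orion), (34, Delta), (36, Zephyr)}.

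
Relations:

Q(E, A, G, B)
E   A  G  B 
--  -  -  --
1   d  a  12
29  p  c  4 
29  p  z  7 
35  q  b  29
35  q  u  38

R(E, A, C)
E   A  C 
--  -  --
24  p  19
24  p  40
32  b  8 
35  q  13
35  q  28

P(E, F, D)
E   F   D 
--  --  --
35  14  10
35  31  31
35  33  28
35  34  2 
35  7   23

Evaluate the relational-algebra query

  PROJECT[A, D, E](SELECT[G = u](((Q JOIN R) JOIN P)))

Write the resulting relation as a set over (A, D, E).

Q ⋈ R (natural join on E, A): {(35, q, b, 29, 13), (35, q, b, 29, 28), (35, q, u, 38, 13), (35, q, u, 38, 28)}
(Q JOIN R) ⋈ P (natural join on E): {(35, q, b, 29, 13, 14, 10), (35, q, b, 29, 13, 31, 31), (35, q, b, 29, 13, 33, 28), (35, q, b, 29, 13, 34, 2), (35, q, b, 29, 13, 7, 23), (35, q, b, 29, 28, 14, 10), (35, q, b, 29, 28, 31, 31), (35, q, b, 29, 28, 33, 28), (35, q, b, 29, 28, 34, 2), (35, q, b, 29, 28, 7, 23), (35, q, u, 38, 13, 14, 10), (35, q, u, 38, 13, 31, 31), (35, q, u, 38, 13, 33, 28), (35, q, u, 38, 13, 34, 2), (35, q, u, 38, 13, 7, 23), (35, q, u, 38, 28, 14, 10), (35, q, u, 38, 28, 31, 31), (35, q, u, 38, 28, 33, 28), (35, q, u, 38, 28, 34, 2), (35, q, u, 38, 28, 7, 23)}
σ[G = u]: keep tuples satisfying G = u → {(35, q, u, 38, 13, 14, 10), (35, q, u, 38, 13, 31, 31), (35, q, u, 38, 13, 33, 28), (35, q, u, 38, 13, 34, 2), (35, q, u, 38, 13, 7, 23), (35, q, u, 38, 28, 14, 10), (35, q, u, 38, 28, 31, 31), (35, q, u, 38, 28, 33, 28), (35, q, u, 38, 28, 34, 2), (35, q, u, 38, 28, 7, 23)}
Projecting to A, D, E (5 duplicate(s) eliminated): {(q, 10, 35), (q, 2, 35), (q, 23, 35), (q, 28, 35), (q, 31, 35)}

{(q, 10, 35), (q, 2, 35), (q, 23, 35), (q, 28, 35), (q, 31, 35)}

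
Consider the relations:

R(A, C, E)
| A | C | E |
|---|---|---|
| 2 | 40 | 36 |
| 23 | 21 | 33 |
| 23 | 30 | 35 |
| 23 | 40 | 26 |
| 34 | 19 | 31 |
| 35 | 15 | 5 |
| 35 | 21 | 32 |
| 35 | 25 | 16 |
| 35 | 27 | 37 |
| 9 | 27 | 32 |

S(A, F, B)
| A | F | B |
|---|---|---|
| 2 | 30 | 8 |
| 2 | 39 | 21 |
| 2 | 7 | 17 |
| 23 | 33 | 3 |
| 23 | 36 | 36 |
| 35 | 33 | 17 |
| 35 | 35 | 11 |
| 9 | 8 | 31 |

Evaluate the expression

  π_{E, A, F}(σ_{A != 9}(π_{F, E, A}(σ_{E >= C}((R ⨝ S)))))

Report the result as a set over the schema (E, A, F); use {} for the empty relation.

{(32, 35, 33), (32, 35, 35), (33, 23, 33), (33, 23, 36), (35, 23, 33), (35, 23, 36), (37, 35, 33), (37, 35, 35)}

R ⋈ S (natural join on A): {(2, 40, 36, 30, 8), (2, 40, 36, 39, 21), (2, 40, 36, 7, 17), (23, 21, 33, 33, 3), (23, 21, 33, 36, 36), (23, 30, 35, 33, 3), (23, 30, 35, 36, 36), (23, 40, 26, 33, 3), (23, 40, 26, 36, 36), (35, 15, 5, 33, 17), (35, 15, 5, 35, 11), (35, 21, 32, 33, 17), (35, 21, 32, 35, 11), (35, 25, 16, 33, 17), (35, 25, 16, 35, 11), (35, 27, 37, 33, 17), (35, 27, 37, 35, 11), (9, 27, 32, 8, 31)}
Selection E >= C: {(23, 21, 33, 33, 3), (23, 21, 33, 36, 36), (23, 30, 35, 33, 3), (23, 30, 35, 36, 36), (35, 21, 32, 33, 17), (35, 21, 32, 35, 11), (35, 27, 37, 33, 17), (35, 27, 37, 35, 11), (9, 27, 32, 8, 31)}
Keep only column(s) F, E, A: {(33, 32, 35), (33, 33, 23), (33, 35, 23), (33, 37, 35), (35, 32, 35), (35, 37, 35), (36, 33, 23), (36, 35, 23), (8, 32, 9)}
Selection A != 9: {(33, 32, 35), (33, 33, 23), (33, 35, 23), (33, 37, 35), (35, 32, 35), (35, 37, 35), (36, 33, 23), (36, 35, 23)}
Keep only column(s) E, A, F: {(32, 35, 33), (32, 35, 35), (33, 23, 33), (33, 23, 36), (35, 23, 33), (35, 23, 36), (37, 35, 33), (37, 35, 35)}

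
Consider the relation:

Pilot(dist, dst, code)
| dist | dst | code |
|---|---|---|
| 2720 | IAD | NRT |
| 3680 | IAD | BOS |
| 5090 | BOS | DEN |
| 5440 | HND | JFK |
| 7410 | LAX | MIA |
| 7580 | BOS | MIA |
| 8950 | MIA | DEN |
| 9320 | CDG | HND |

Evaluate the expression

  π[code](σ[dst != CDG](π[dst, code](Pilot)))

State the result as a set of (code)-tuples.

{BOS, DEN, JFK, MIA, NRT}

Projecting to dst, code: {(BOS, DEN), (BOS, MIA), (CDG, HND), (HND, JFK), (IAD, BOS), (IAD, NRT), (LAX, MIA), (MIA, DEN)}
σ[dst != CDG]: keep tuples satisfying dst != CDG → {(BOS, DEN), (BOS, MIA), (HND, JFK), (IAD, BOS), (IAD, NRT), (LAX, MIA), (MIA, DEN)}
Projecting to code (2 duplicate(s) eliminated): {BOS, DEN, JFK, MIA, NRT}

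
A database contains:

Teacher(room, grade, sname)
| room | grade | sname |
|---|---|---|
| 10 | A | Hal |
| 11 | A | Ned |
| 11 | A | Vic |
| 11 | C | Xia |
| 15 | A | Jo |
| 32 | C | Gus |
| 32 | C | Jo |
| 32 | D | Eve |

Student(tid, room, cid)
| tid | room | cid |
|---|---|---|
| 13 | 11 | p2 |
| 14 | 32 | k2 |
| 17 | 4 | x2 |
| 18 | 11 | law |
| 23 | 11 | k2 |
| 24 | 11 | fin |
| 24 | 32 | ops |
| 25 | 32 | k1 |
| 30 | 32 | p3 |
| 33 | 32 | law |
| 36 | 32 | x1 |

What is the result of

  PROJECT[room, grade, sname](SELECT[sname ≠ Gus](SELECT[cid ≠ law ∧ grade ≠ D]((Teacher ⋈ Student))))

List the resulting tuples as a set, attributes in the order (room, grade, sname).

{(11, A, Ned), (11, A, Vic), (11, C, Xia), (32, C, Jo)}

Teacher ⋈ Student (natural join on room): {(11, A, Ned, 13, p2), (11, A, Ned, 18, law), (11, A, Ned, 23, k2), (11, A, Ned, 24, fin), (11, A, Vic, 13, p2), (11, A, Vic, 18, law), (11, A, Vic, 23, k2), (11, A, Vic, 24, fin), (11, C, Xia, 13, p2), (11, C, Xia, 18, law), (11, C, Xia, 23, k2), (11, C, Xia, 24, fin), (32, C, Gus, 14, k2), (32, C, Gus, 24, ops), (32, C, Gus, 25, k1), (32, C, Gus, 30, p3), (32, C, Gus, 33, law), (32, C, Gus, 36, x1), (32, C, Jo, 14, k2), (32, C, Jo, 24, ops), (32, C, Jo, 25, k1), (32, C, Jo, 30, p3), (32, C, Jo, 33, law), (32, C, Jo, 36, x1), (32, D, Eve, 14, k2), (32, D, Eve, 24, ops), (32, D, Eve, 25, k1), (32, D, Eve, 30, p3), (32, D, Eve, 33, law), (32, D, Eve, 36, x1)}
Filtering on cid ≠ law ∧ grade ≠ D leaves {(11, A, Ned, 13, p2), (11, A, Ned, 23, k2), (11, A, Ned, 24, fin), (11, A, Vic, 13, p2), (11, A, Vic, 23, k2), (11, A, Vic, 24, fin), (11, C, Xia, 13, p2), (11, C, Xia, 23, k2), (11, C, Xia, 24, fin), (32, C, Gus, 14, k2), (32, C, Gus, 24, ops), (32, C, Gus, 25, k1), (32, C, Gus, 30, p3), (32, C, Gus, 36, x1), (32, C, Jo, 14, k2), (32, C, Jo, 24, ops), (32, C, Jo, 25, k1), (32, C, Jo, 30, p3), (32, C, Jo, 36, x1)}.
Filtering on sname ≠ Gus leaves {(11, A, Ned, 13, p2), (11, A, Ned, 23, k2), (11, A, Ned, 24, fin), (11, A, Vic, 13, p2), (11, A, Vic, 23, k2), (11, A, Vic, 24, fin), (11, C, Xia, 13, p2), (11, C, Xia, 23, k2), (11, C, Xia, 24, fin), (32, C, Jo, 14, k2), (32, C, Jo, 24, ops), (32, C, Jo, 25, k1), (32, C, Jo, 30, p3), (32, C, Jo, 36, x1)}.
Projecting to room, grade, sname (10 duplicate(s) eliminated): {(11, A, Ned), (11, A, Vic), (11, C, Xia), (32, C, Jo)}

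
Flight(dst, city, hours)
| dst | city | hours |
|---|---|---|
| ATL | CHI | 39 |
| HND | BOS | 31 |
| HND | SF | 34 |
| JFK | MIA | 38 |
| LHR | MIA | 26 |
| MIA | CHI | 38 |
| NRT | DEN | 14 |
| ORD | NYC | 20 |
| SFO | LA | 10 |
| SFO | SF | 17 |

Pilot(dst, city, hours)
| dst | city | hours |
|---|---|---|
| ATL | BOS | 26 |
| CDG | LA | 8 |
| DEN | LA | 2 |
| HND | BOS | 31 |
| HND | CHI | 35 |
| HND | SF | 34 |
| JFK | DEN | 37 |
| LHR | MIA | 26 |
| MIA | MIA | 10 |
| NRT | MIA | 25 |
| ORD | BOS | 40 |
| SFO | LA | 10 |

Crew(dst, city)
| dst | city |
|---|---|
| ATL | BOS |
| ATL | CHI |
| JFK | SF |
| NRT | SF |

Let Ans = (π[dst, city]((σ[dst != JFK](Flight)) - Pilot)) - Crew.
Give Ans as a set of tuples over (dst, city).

Selection dst != JFK: {(ATL, CHI, 39), (HND, BOS, 31), (HND, SF, 34), (LHR, MIA, 26), (MIA, CHI, 38), (NRT, DEN, 14), (ORD, NYC, 20), (SFO, LA, 10), (SFO, SF, 17)}
Taking the difference: {(ATL, CHI, 39), (MIA, CHI, 38), (NRT, DEN, 14), (ORD, NYC, 20), (SFO, SF, 17)}
π_{dst, city} gives {(ATL, CHI), (MIA, CHI), (NRT, DEN), (ORD, NYC), (SFO, SF)}.
Taking the difference: {(MIA, CHI), (NRT, DEN), (ORD, NYC), (SFO, SF)}

{(MIA, CHI), (NRT, DEN), (ORD, NYC), (SFO, SF)}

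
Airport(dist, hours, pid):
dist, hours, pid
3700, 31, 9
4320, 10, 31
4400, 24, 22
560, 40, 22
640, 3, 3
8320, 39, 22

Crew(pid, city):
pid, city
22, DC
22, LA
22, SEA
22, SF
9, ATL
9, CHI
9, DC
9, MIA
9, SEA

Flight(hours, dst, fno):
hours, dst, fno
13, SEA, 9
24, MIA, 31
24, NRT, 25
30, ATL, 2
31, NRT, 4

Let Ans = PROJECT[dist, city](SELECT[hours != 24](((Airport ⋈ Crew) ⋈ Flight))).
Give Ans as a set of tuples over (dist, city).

{(3700, ATL), (3700, CHI), (3700, DC), (3700, MIA), (3700, SEA)}

Natural join on pid: {(3700, 31, 9, ATL), (3700, 31, 9, CHI), (3700, 31, 9, DC), (3700, 31, 9, MIA), (3700, 31, 9, SEA), (4400, 24, 22, DC), (4400, 24, 22, LA), (4400, 24, 22, SEA), (4400, 24, 22, SF), (560, 40, 22, DC), (560, 40, 22, LA), (560, 40, 22, SEA), (560, 40, 22, SF), (8320, 39, 22, DC), (8320, 39, 22, LA), (8320, 39, 22, SEA), (8320, 39, 22, SF)}
Natural join on hours: {(3700, 31, 9, ATL, NRT, 4), (3700, 31, 9, CHI, NRT, 4), (3700, 31, 9, DC, NRT, 4), (3700, 31, 9, MIA, NRT, 4), (3700, 31, 9, SEA, NRT, 4), (4400, 24, 22, DC, MIA, 31), (4400, 24, 22, DC, NRT, 25), (4400, 24, 22, LA, MIA, 31), (4400, 24, 22, LA, NRT, 25), (4400, 24, 22, SEA, MIA, 31), (4400, 24, 22, SEA, NRT, 25), (4400, 24, 22, SF, MIA, 31), (4400, 24, 22, SF, NRT, 25)}
σ[hours != 24]: keep tuples satisfying hours != 24 → {(3700, 31, 9, ATL, NRT, 4), (3700, 31, 9, CHI, NRT, 4), (3700, 31, 9, DC, NRT, 4), (3700, 31, 9, MIA, NRT, 4), (3700, 31, 9, SEA, NRT, 4)}
Keep only column(s) dist, city: {(3700, ATL), (3700, CHI), (3700, DC), (3700, MIA), (3700, SEA)}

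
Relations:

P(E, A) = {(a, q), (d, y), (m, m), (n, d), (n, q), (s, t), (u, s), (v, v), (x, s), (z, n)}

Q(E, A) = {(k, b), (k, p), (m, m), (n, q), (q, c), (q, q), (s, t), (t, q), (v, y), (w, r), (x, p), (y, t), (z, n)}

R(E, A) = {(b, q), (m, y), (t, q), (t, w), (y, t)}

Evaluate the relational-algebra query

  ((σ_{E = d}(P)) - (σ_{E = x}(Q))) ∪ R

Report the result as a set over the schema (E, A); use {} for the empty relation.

{(b, q), (d, y), (m, y), (t, q), (t, w), (y, t)}

Selection E = d: {(d, y)}
Selection E = x: {(x, p)}
Difference: {(d, y)} with {(x, p)} → {(d, y)}
Union: {(d, y)} with {(b, q), (m, y), (t, q), (t, w), (y, t)} → {(b, q), (d, y), (m, y), (t, q), (t, w), (y, t)}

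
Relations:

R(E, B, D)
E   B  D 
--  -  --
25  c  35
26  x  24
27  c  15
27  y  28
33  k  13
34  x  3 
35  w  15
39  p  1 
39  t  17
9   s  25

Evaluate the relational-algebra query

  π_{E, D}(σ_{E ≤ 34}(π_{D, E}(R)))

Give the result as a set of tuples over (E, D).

{(25, 35), (26, 24), (27, 15), (27, 28), (33, 13), (34, 3), (9, 25)}

π_{D, E} gives {(1, 39), (13, 33), (15, 27), (15, 35), (17, 39), (24, 26), (25, 9), (28, 27), (3, 34), (35, 25)}.
Apply σ_{E ≤ 34}; surviving tuples: {(13, 33), (15, 27), (24, 26), (25, 9), (28, 27), (3, 34), (35, 25)}
π_{E, D} gives {(25, 35), (26, 24), (27, 15), (27, 28), (33, 13), (34, 3), (9, 25)}.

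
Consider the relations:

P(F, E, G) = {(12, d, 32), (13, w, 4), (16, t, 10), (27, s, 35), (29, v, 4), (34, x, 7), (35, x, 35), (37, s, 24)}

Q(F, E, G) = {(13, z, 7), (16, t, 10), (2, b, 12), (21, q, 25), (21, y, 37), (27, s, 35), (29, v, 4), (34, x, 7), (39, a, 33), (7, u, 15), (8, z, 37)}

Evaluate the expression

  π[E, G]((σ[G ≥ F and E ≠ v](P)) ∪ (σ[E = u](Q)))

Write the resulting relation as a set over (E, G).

{(d, 32), (s, 35), (u, 15), (x, 35)}

Selection G ≥ F and E ≠ v: {(12, d, 32), (27, s, 35), (35, x, 35)}
Selection E = u: {(7, u, 15)}
Set union of the two operands is {(12, d, 32), (27, s, 35), (35, x, 35), (7, u, 15)}.
π[E, G]: project onto (E, G) → {(d, 32), (s, 35), (u, 15), (x, 35)}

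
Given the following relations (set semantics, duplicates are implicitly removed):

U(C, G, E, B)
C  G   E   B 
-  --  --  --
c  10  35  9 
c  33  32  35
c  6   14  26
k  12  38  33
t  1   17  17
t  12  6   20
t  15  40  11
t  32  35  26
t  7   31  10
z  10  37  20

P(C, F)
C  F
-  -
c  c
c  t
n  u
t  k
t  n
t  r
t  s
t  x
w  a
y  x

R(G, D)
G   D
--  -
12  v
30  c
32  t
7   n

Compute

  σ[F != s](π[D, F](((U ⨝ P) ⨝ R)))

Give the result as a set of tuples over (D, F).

{(n, k), (n, n), (n, r), (n, x), (t, k), (t, n), (t, r), (t, x), (v, k), (v, n), (v, r), (v, x)}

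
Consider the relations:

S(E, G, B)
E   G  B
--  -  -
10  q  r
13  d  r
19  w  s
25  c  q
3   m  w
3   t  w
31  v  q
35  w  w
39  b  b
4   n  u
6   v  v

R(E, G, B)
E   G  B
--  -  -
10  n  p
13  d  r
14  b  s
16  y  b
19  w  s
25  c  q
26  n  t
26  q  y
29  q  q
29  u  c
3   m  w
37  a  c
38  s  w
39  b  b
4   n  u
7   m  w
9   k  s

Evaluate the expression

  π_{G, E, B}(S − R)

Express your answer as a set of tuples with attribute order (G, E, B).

Taking the difference: {(10, q, r), (3, t, w), (31, v, q), (35, w, w), (6, v, v)}
Keep only column(s) G, E, B: {(q, 10, r), (t, 3, w), (v, 31, q), (v, 6, v), (w, 35, w)}

{(q, 10, r), (t, 3, w), (v, 31, q), (v, 6, v), (w, 35, w)}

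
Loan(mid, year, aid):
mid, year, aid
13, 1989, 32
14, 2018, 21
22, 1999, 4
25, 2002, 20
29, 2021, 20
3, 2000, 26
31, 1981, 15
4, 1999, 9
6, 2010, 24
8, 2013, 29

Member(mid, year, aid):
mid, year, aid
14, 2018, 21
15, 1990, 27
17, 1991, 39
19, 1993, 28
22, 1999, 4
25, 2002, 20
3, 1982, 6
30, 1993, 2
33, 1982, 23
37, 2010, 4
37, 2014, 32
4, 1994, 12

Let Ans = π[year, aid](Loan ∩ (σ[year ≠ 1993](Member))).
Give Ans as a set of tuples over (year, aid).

{(1999, 4), (2002, 20), (2018, 21)}

Filtering on year ≠ 1993 leaves {(14, 2018, 21), (15, 1990, 27), (17, 1991, 39), (22, 1999, 4), (25, 2002, 20), (3, 1982, 6), (33, 1982, 23), (37, 2010, 4), (37, 2014, 32), (4, 1994, 12)}.
Intersection: {(13, 1989, 32), (14, 2018, 21), (22, 1999, 4), (25, 2002, 20), (29, 2021, 20), (3, 2000, 26), (31, 1981, 15), (4, 1999, 9), (6, 2010, 24), (8, 2013, 29)} with {(14, 2018, 21), (15, 1990, 27), (17, 1991, 39), (22, 1999, 4), (25, 2002, 20), (3, 1982, 6), (33, 1982, 23), (37, 2010, 4), (37, 2014, 32), (4, 1994, 12)} → {(14, 2018, 21), (22, 1999, 4), (25, 2002, 20)}
Keep only column(s) year, aid: {(1999, 4), (2002, 20), (2018, 21)}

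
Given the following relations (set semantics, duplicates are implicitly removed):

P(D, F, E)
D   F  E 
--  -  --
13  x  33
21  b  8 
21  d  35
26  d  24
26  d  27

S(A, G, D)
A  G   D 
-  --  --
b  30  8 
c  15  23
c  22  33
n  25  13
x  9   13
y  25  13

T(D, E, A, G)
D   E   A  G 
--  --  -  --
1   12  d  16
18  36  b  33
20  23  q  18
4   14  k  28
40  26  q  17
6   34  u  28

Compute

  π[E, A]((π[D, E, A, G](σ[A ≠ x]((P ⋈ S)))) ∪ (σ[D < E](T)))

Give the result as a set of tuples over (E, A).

Joining P and S on D yields {(13, x, 33, n, 25), (13, x, 33, x, 9), (13, x, 33, y, 25)}.
σ[A ≠ x]: keep tuples satisfying A ≠ x → {(13, x, 33, n, 25), (13, x, 33, y, 25)}
Keep only column(s) D, E, A, G: {(13, 33, n, 25), (13, 33, y, 25)}
σ[D < E]: keep tuples satisfying D < E → {(1, 12, d, 16), (18, 36, b, 33), (20, 23, q, 18), (4, 14, k, 28), (6, 34, u, 28)}
Set union of the two operands is {(1, 12, d, 16), (13, 33, n, 25), (13, 33, y, 25), (18, 36, b, 33), (20, 23, q, 18), (4, 14, k, 28), (6, 34, u, 28)}.
Keep only column(s) E, A: {(12, d), (14, k), (23, q), (33, n), (33, y), (34, u), (36, b)}

{(12, d), (14, k), (23, q), (33, n), (33, y), (34, u), (36, b)}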